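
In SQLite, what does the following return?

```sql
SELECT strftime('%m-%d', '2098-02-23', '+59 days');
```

First apply '+59 days': 2098-02-23 → 2098-04-23.
`%m-%d` extracts the month-day: 04-23.

04-23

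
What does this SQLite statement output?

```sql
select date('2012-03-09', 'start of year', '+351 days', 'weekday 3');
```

`start of year` rewinds 2012-03-09 to 2012-01-01.
Applying '+351 days' to 2012-01-01: counting 351 days forward gives 2012-12-17.
`weekday 3` advances to the next Wednesday; 2012-12-17 is a Monday, so it moves forward to 2012-12-19.

2012-12-19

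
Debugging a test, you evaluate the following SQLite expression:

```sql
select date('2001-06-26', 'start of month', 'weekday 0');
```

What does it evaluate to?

2001-06-03

`start of month` rewinds 2001-06-26 to 2001-06-01.
`weekday 0` advances to the next Sunday; 2001-06-01 is a Friday, so it moves forward to 2001-06-03.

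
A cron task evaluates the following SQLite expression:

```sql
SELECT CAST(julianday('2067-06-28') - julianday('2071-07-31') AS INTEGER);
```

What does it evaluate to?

2 days remain in June 2067 after the 28th (30 − 28).
Full months from July 2067 through June 2071 contribute their day counts.
Then 31 days into July 2071.
Total: 2 + 31 + 31 + 30 + 31 + 30 + 31 + 31 + 29 + 31 + 30 + 31 + 30 + 31 + 31 + 30 + 31 + 30 + 31 + 31 + 28 + 31 + 30 + 31 + 30 + 31 + 31 + 30 + 31 + 30 + 31 + 31 + 28 + 31 + 30 + 31 + 30 + 31 + 31 + 30 + 31 + 30 + 31 + 31 + 28 + 31 + 30 + 31 + 30 + 31 = 1494.
The subtraction is earlier − later, so the result is −1494 → -1494.

-1494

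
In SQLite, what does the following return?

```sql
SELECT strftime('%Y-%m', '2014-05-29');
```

`%Y-%m` extracts the year-month: 2014-05.

2014-05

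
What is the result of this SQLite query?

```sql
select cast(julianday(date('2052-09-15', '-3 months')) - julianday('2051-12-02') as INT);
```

196

Adding -3 months to 2052-09-15 gives 2052-06-15.
29 days remain in December 2051 after the 2nd (31 − 2).
January 2052: 31 days.
February 2052: 29 days (leap year).
March 2052: 31 days.
April 2052: 30 days.
May 2052: 31 days.
Then 15 days into June 2052.
Total: 29 + 31 + 29 + 31 + 30 + 31 + 15 = 196.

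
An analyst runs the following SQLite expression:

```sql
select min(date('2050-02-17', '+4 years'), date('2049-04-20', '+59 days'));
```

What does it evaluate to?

date('2050-02-17', '+4 years') → 2054-02-17.
date('2049-04-20', '+59 days') → 2049-06-18.
Earlier of the two is 2049-06-18.

2049-06-18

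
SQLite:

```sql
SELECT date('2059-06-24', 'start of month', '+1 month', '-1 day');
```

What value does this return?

2059-06-30

`start of month` rewinds 2059-06-24 to 2059-06-01.
Adding +1 month to 2059-06-01 gives 2059-07-01.
Going back 1 day from 2059-07-01 reaches 2059-06-30 (last day of June, 30 days).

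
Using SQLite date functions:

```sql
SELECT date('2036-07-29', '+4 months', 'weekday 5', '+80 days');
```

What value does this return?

2037-02-23

Adding +4 months to 2036-07-29 gives 2036-11-29.
`weekday 5` advances to the next Friday; 2036-11-29 is a Saturday, so it moves forward to 2036-12-05.
Applying '+80 days' to 2036-12-05: counting 80 days forward gives 2037-02-23.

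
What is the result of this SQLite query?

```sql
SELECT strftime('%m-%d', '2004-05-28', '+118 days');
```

First apply '+118 days': 2004-05-28 → 2004-09-23.
`%m-%d` extracts the month-day: 09-23.

09-23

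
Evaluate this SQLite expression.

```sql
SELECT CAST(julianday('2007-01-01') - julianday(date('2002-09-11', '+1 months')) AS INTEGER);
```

Adding +1 month to 2002-09-11 gives 2002-10-11.
20 days remain in October 2002 after the 11th (31 − 11).
Full months from November 2002 through December 2006 contribute their day counts.
Then 1 day into January 2007.
Total: 20 + 30 + 31 + 31 + 28 + 31 + 30 + 31 + 30 + 31 + 31 + 30 + 31 + 30 + 31 + 31 + 29 + 31 + 30 + 31 + 30 + 31 + 31 + 30 + 31 + 30 + 31 + 31 + 28 + 31 + 30 + 31 + 30 + 31 + 31 + 30 + 31 + 30 + 31 + 31 + 28 + 31 + 30 + 31 + 30 + 31 + 31 + 30 + 31 + 30 + 31 + 1 = 1543.

1543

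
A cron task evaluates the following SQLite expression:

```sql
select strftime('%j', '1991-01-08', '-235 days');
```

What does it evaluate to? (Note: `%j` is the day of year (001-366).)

First apply '-235 days': 1991-01-08 → 1990-05-18.
Day-of-year for 1990-05-18: days since 1990-01-01 inclusive = 138, zero-padded to 138.

138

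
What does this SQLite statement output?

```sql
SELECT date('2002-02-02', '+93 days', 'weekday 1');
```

2002-05-06

Applying '+93 days' to 2002-02-02: counting 93 days forward gives 2002-05-06.
`weekday 1` advances to the next Monday; 2002-05-06 is already a Monday, so it stays at 2002-05-06.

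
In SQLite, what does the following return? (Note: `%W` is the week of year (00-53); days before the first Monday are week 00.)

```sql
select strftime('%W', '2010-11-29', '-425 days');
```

39

First apply '-425 days': 2010-11-29 → 2009-09-30.
2009-09-30 is a Wednesday. SQLite's %W counts Mondays since the year started; the result is 39.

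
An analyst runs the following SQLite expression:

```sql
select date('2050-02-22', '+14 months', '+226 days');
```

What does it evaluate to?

2051-12-04

Adding +14 months to 2050-02-22 gives 2051-04-22.
Applying '+226 days' to 2051-04-22: counting 226 days forward gives 2051-12-04.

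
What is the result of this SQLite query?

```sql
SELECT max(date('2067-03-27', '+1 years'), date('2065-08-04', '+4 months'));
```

2068-03-27

date('2067-03-27', '+1 years') → 2068-03-27.
date('2065-08-04', '+4 months') → 2065-12-04.
Later of the two is 2068-03-27.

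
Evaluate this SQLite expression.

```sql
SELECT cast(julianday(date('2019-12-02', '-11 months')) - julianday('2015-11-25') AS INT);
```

Adding -11 months to 2019-12-02 gives 2019-01-02.
5 days remain in November 2015 after the 25th (30 − 25).
Full months from December 2015 through December 2018 contribute their day counts.
Then 2 days into January 2019.
Total: 5 + 31 + 31 + 29 + 31 + 30 + 31 + 30 + 31 + 31 + 30 + 31 + 30 + 31 + 31 + 28 + 31 + 30 + 31 + 30 + 31 + 31 + 30 + 31 + 30 + 31 + 31 + 28 + 31 + 30 + 31 + 30 + 31 + 31 + 30 + 31 + 30 + 31 + 2 = 1134.

1134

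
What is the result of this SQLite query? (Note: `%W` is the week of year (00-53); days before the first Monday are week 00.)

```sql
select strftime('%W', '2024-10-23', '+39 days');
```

First apply '+39 days': 2024-10-23 → 2024-12-01.
2024-12-01 is a Sunday. SQLite's %W counts Mondays since the year started; the result is 48.

48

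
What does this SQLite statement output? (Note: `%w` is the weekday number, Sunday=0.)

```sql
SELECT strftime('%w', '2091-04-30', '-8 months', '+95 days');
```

First apply '-8 months', '+95 days': 2091-04-30 → 2090-12-03.
2090-12-03 is a Sunday; with Sunday=0 that is 0.

0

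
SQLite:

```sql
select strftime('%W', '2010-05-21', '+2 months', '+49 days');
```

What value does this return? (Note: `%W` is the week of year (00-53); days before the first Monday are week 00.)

First apply '+2 months', '+49 days': 2010-05-21 → 2010-09-08.
2010-09-08 is a Wednesday. SQLite's %W counts Mondays since the year started; the result is 36.

36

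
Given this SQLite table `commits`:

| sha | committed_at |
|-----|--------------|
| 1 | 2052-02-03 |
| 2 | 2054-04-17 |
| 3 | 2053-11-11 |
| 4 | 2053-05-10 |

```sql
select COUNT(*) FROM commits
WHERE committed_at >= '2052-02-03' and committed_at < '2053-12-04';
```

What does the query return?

Rows in [2052-02-03, 2053-12-04): 2052-02-03, 2053-11-11, 2053-05-10 → 3 rows.

3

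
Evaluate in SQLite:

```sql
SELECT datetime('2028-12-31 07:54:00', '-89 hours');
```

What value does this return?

-89 hours from 2028-12-31 07:54:00 is 2028-12-27 14:54:00 (crosses midnight).

2028-12-27 14:54:00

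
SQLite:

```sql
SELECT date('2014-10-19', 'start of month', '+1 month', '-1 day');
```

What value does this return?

`start of month` rewinds 2014-10-19 to 2014-10-01.
Adding +1 month to 2014-10-01 gives 2014-11-01.
Going back 1 day from 2014-11-01 reaches 2014-10-31 (last day of October, 31 days).

2014-10-31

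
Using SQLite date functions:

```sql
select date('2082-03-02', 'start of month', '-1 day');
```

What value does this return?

`start of month` rewinds 2082-03-02 to 2082-03-01.
Going back 1 day from 2082-03-01 reaches 2082-02-28 (last day of February, 28 days).

2082-02-28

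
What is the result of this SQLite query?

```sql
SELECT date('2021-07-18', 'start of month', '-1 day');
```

2021-06-30

`start of month` rewinds 2021-07-18 to 2021-07-01.
Going back 1 day from 2021-07-01 reaches 2021-06-30 (last day of June, 30 days).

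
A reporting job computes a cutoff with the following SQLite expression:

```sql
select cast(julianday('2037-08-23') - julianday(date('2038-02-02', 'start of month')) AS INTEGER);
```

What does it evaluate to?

`start of month` rewinds 2038-02-02 to 2038-02-01.
8 days remain in August 2037 after the 23rd (31 − 23).
September 2037: 30 days.
October 2037: 31 days.
November 2037: 30 days.
December 2037: 31 days.
January 2038: 31 days.
Then 1 day into February 2038.
Total: 8 + 30 + 31 + 30 + 31 + 31 + 1 = 162.
The subtraction is earlier − later, so the result is −162 → -162.

-162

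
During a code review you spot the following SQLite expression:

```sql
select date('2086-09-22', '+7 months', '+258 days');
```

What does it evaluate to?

Adding +7 months to 2086-09-22 gives 2087-04-22.
Applying '+258 days' to 2087-04-22: counting 258 days forward gives 2088-01-05.

2088-01-05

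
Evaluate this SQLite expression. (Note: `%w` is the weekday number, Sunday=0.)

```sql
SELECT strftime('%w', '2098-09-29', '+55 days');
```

First apply '+55 days': 2098-09-29 → 2098-11-23.
2098-11-23 is a Sunday; with Sunday=0 that is 0.

0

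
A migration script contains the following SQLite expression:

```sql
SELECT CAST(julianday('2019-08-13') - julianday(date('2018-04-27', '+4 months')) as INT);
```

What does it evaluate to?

351

Adding +4 months to 2018-04-27 gives 2018-08-27.
4 days remain in August 2018 after the 27th (31 − 27).
Full months from September 2018 through July 2019 contribute their day counts.
Then 13 days into August 2019.
Total: 4 + 30 + 31 + 30 + 31 + 31 + 28 + 31 + 30 + 31 + 30 + 31 + 13 = 351.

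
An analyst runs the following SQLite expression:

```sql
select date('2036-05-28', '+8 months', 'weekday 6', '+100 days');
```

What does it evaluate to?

Adding +8 months to 2036-05-28 gives 2037-01-28.
`weekday 6` advances to the next Saturday; 2037-01-28 is a Wednesday, so it moves forward to 2037-01-31.
Applying '+100 days' to 2037-01-31: counting 100 days forward gives 2037-05-11.

2037-05-11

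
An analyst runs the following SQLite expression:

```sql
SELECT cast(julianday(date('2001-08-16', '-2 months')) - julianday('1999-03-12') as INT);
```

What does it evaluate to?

Adding -2 months to 2001-08-16 gives 2001-06-16.
19 days remain in March 1999 after the 12th (31 − 12).
Full months from April 1999 through May 2001 contribute their day counts.
Then 16 days into June 2001.
Total: 19 + 30 + 31 + 30 + 31 + 31 + 30 + 31 + 30 + 31 + 31 + 29 + 31 + 30 + 31 + 30 + 31 + 31 + 30 + 31 + 30 + 31 + 31 + 28 + 31 + 30 + 31 + 16 = 827.

827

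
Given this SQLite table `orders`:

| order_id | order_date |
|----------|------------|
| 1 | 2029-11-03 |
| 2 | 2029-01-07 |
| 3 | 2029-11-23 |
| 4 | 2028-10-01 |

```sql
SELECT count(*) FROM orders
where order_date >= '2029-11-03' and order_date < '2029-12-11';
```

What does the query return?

Rows in [2029-11-03, 2029-12-11): 2029-11-03, 2029-11-23 → 2 rows.

2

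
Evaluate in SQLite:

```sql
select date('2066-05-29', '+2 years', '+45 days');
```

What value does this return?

2068-07-13

Adding +2 years to 2066-05-29 gives 2068-05-29.
Applying '+45 days' to 2068-05-29: counting 45 days forward gives 2068-07-13.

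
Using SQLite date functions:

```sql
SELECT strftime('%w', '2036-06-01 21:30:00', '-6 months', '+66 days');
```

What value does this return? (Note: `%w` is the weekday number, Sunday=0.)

2

First apply '-6 months', '+66 days': 2036-06-01 21:30:00 → 2036-02-05 21:30:00.
2036-02-05 is a Tuesday; with Sunday=0 that is 2.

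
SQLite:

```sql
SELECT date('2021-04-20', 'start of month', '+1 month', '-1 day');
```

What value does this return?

`start of month` rewinds 2021-04-20 to 2021-04-01.
Adding +1 month to 2021-04-01 gives 2021-05-01.
Going back 1 day from 2021-05-01 reaches 2021-04-30 (last day of April, 30 days).

2021-04-30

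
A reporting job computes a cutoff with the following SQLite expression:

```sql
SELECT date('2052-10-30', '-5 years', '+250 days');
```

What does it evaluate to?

Adding -5 years to 2052-10-30 gives 2047-10-30.
Applying '+250 days' to 2047-10-30: counting 250 days forward gives 2048-07-06.

2048-07-06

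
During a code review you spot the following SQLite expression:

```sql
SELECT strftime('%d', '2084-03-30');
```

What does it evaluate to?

30

`%d` extracts the 2-digit day of month: 30.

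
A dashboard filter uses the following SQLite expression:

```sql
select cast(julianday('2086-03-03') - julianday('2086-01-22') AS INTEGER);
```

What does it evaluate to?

9 days remain in January 2086 after the 22nd (31 − 22).
February 2086: 28 days.
Then 3 days into March 2086.
Total: 9 + 28 + 3 = 40.

40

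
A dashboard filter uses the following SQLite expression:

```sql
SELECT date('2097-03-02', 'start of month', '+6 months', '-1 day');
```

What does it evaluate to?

`start of month` rewinds 2097-03-02 to 2097-03-01.
Adding +6 months to 2097-03-01 gives 2097-09-01.
Going back 1 day from 2097-09-01 reaches 2097-08-31 (last day of August, 31 days).

2097-08-31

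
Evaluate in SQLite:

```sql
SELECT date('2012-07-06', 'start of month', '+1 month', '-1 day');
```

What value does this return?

`start of month` rewinds 2012-07-06 to 2012-07-01.
Adding +1 month to 2012-07-01 gives 2012-08-01.
Going back 1 day from 2012-08-01 reaches 2012-07-31 (last day of July, 31 days).

2012-07-31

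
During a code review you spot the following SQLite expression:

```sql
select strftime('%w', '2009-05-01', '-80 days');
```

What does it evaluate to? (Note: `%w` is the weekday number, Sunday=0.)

2

First apply '-80 days': 2009-05-01 → 2009-02-10.
2009-02-10 is a Tuesday; with Sunday=0 that is 2.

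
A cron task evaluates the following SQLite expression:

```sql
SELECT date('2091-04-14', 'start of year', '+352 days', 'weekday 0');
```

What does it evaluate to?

`start of year` rewinds 2091-04-14 to 2091-01-01.
Applying '+352 days' to 2091-01-01: counting 352 days forward gives 2091-12-19.
`weekday 0` advances to the next Sunday; 2091-12-19 is a Wednesday, so it moves forward to 2091-12-23.

2091-12-23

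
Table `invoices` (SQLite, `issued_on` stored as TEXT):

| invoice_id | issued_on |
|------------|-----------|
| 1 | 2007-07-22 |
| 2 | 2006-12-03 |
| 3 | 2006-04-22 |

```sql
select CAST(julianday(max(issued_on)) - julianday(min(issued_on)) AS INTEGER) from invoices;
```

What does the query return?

456

MIN = 2006-04-22, MAX = 2007-07-22.
8 days remain in April 2006 after the 22nd (30 − 22).
Full months from May 2006 through June 2007 contribute their day counts.
Then 22 days into July 2007.
Total: 8 + 31 + 30 + 31 + 31 + 30 + 31 + 30 + 31 + 31 + 28 + 31 + 30 + 31 + 30 + 22 = 456.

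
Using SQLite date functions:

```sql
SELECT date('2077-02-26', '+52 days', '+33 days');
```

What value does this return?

2077-05-22

Applying '+52 days' to 2077-02-26: counting 52 days forward gives 2077-04-19.
April 2077 has 30 days; 11 remain after the 19th, so 12 days reach 2077-05-01.
Advancing 21 more days within May lands on 2077-05-22.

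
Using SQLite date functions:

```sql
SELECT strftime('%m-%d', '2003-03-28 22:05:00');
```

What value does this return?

`%m-%d` extracts the month-day: 03-28.

03-28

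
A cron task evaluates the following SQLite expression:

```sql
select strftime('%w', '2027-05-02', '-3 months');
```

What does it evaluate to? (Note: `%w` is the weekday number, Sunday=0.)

First apply '-3 months': 2027-05-02 → 2027-02-02.
2027-02-02 is a Tuesday; with Sunday=0 that is 2.

2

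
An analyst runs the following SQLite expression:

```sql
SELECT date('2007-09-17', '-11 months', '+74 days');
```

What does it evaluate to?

2006-12-30

Adding -11 months to 2007-09-17 gives 2006-10-17.
Applying '+74 days' to 2006-10-17: counting 74 days forward gives 2006-12-30.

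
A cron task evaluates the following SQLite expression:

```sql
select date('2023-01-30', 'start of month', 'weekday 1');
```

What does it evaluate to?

`start of month` rewinds 2023-01-30 to 2023-01-01.
`weekday 1` advances to the next Monday; 2023-01-01 is a Sunday, so it moves forward to 2023-01-02.

2023-01-02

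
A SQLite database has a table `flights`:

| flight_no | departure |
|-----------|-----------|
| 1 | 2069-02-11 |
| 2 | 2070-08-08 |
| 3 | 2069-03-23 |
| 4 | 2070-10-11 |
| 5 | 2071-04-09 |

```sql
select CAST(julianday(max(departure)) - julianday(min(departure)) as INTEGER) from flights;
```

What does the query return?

787

MIN = 2069-02-11, MAX = 2071-04-09.
17 days remain in February 2069 after the 11th (28 − 11).
Full months from March 2069 through March 2071 contribute their day counts.
Then 9 days into April 2071.
Total: 17 + 31 + 30 + 31 + 30 + 31 + 31 + 30 + 31 + 30 + 31 + 31 + 28 + 31 + 30 + 31 + 30 + 31 + 31 + 30 + 31 + 30 + 31 + 31 + 28 + 31 + 9 = 787.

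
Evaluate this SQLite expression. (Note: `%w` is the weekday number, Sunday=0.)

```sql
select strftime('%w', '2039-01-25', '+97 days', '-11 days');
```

4

First apply '+97 days', '-11 days': 2039-01-25 → 2039-04-21.
2039-04-21 is a Thursday; with Sunday=0 that is 4.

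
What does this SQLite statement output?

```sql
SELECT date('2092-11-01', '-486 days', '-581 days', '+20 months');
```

Applying '-486 days' to 2092-11-01: counting 486 days back gives 2091-07-04.
Applying '-581 days' to 2091-07-04: counting 581 days back gives 2089-11-30.
Adding +20 months to 2089-11-30 gives 2091-07-30.

2091-07-30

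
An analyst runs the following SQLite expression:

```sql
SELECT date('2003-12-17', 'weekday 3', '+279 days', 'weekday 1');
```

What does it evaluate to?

`weekday 3` advances to the next Wednesday; 2003-12-17 is already a Wednesday, so it stays at 2003-12-17.
Applying '+279 days' to 2003-12-17: counting 279 days forward gives 2004-09-21.
`weekday 1` advances to the next Monday; 2004-09-21 is a Tuesday, so it moves forward to 2004-09-27.

2004-09-27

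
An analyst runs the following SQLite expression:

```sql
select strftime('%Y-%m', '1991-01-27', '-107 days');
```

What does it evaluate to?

First apply '-107 days': 1991-01-27 → 1990-10-12.
`%Y-%m` extracts the year-month: 1990-10.

1990-10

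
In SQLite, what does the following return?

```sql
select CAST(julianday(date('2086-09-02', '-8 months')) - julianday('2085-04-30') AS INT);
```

Adding -8 months to 2086-09-02 gives 2086-01-02.
0 days remain in April 2085 after the 30th (30 − 30).
Full months from May 2085 through December 2085 contribute their day counts.
Then 2 days into January 2086.
Total: 0 + 31 + 30 + 31 + 31 + 30 + 31 + 30 + 31 + 2 = 247.

247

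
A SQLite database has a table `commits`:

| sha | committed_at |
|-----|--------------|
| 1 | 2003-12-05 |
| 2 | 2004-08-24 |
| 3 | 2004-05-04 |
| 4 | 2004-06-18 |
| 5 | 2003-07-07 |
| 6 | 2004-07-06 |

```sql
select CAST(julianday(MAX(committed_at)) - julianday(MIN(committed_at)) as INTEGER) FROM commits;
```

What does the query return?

414

MIN = 2003-07-07, MAX = 2004-08-24.
24 days remain in July 2003 after the 7th (31 − 7).
Full months from August 2003 through July 2004 contribute their day counts.
Then 24 days into August 2004.
Total: 24 + 31 + 30 + 31 + 30 + 31 + 31 + 29 + 31 + 30 + 31 + 30 + 31 + 24 = 414.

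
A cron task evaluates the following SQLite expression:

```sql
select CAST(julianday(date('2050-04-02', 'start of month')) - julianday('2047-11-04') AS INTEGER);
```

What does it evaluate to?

`start of month` rewinds 2050-04-02 to 2050-04-01.
26 days remain in November 2047 after the 4th (30 − 4).
Full months from December 2047 through March 2050 contribute their day counts.
Then 1 day into April 2050.
Total: 26 + 31 + 31 + 29 + 31 + 30 + 31 + 30 + 31 + 31 + 30 + 31 + 30 + 31 + 31 + 28 + 31 + 30 + 31 + 30 + 31 + 31 + 30 + 31 + 30 + 31 + 31 + 28 + 31 + 1 = 879.

879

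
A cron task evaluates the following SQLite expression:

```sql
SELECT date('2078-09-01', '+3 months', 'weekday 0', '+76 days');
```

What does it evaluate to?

2079-02-18

Adding +3 months to 2078-09-01 gives 2078-12-01.
`weekday 0` advances to the next Sunday; 2078-12-01 is a Thursday, so it moves forward to 2078-12-04.
Applying '+76 days' to 2078-12-04: counting 76 days forward gives 2079-02-18.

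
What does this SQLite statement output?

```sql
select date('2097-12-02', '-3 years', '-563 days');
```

2093-05-18

Adding -3 years to 2097-12-02 gives 2094-12-02.
Applying '-563 days' to 2094-12-02: counting 563 days back gives 2093-05-18.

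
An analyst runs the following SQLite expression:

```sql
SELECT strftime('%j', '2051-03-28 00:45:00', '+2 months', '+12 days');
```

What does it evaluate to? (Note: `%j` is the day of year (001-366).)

160

First apply '+2 months', '+12 days': 2051-03-28 00:45:00 → 2051-06-09 00:45:00.
Day-of-year for 2051-06-09: days since 2051-01-01 inclusive = 160, zero-padded to 160.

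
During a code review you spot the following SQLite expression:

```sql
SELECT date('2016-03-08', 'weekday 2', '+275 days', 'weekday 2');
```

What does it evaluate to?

2016-12-13

`weekday 2` advances to the next Tuesday; 2016-03-08 is already a Tuesday, so it stays at 2016-03-08.
Applying '+275 days' to 2016-03-08: counting 275 days forward gives 2016-12-08.
`weekday 2` advances to the next Tuesday; 2016-12-08 is a Thursday, so it moves forward to 2016-12-13.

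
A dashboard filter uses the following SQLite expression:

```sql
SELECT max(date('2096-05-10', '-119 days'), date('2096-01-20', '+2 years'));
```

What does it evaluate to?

2098-01-20

date('2096-05-10', '-119 days') → 2096-01-12.
date('2096-01-20', '+2 years') → 2098-01-20.
Later of the two is 2098-01-20.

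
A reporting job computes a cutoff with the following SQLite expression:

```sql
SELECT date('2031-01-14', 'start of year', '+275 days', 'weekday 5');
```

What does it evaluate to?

2031-10-03

`start of year` rewinds 2031-01-14 to 2031-01-01.
Applying '+275 days' to 2031-01-01: counting 275 days forward gives 2031-10-03.
`weekday 5` advances to the next Friday; 2031-10-03 is already a Friday, so it stays at 2031-10-03.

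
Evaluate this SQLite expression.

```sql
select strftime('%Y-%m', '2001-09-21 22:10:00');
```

2001-09

`%Y-%m` extracts the year-month: 2001-09.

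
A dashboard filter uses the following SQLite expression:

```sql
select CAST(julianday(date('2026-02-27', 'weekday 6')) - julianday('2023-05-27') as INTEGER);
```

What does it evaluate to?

`weekday 6` advances to the next Saturday; 2026-02-27 is a Friday, so it moves forward to 2026-02-28.
4 days remain in May 2023 after the 27th (31 − 27).
Full months from June 2023 through January 2026 contribute their day counts.
Then 28 days into February 2026.
Total: 4 + 30 + 31 + 31 + 30 + 31 + 30 + 31 + 31 + 29 + 31 + 30 + 31 + 30 + 31 + 31 + 30 + 31 + 30 + 31 + 31 + 28 + 31 + 30 + 31 + 30 + 31 + 31 + 30 + 31 + 30 + 31 + 31 + 28 = 1008.

1008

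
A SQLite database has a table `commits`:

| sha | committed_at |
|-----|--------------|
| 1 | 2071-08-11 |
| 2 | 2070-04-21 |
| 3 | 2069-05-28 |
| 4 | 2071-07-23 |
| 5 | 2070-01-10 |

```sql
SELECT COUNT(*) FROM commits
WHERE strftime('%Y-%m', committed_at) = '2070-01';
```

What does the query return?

1

Rows with year-month 2070-01: 2070-01-10 → 1.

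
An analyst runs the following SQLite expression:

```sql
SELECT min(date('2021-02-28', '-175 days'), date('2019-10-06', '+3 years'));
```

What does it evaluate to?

date('2021-02-28', '-175 days') → 2020-09-06.
date('2019-10-06', '+3 years') → 2022-10-06.
Earlier of the two is 2020-09-06.

2020-09-06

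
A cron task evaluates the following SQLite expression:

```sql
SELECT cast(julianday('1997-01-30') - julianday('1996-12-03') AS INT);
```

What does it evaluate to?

58

28 days remain in December 1996 after the 3rd (31 − 3).
Then 30 days into January 1997.
Total: 28 + 30 = 58.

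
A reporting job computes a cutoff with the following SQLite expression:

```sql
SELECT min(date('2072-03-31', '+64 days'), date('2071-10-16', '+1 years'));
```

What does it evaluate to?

date('2072-03-31', '+64 days') → 2072-06-03.
date('2071-10-16', '+1 years') → 2072-10-16.
Earlier of the two is 2072-06-03.

2072-06-03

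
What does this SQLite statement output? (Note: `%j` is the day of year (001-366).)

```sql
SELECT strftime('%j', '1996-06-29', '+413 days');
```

First apply '+413 days': 1996-06-29 → 1997-08-16.
Day-of-year for 1997-08-16: days since 1997-01-01 inclusive = 228, zero-padded to 228.

228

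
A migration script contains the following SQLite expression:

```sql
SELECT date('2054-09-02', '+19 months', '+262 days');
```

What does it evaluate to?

Adding +19 months to 2054-09-02 gives 2056-04-02.
Applying '+262 days' to 2056-04-02: counting 262 days forward gives 2056-12-20.

2056-12-20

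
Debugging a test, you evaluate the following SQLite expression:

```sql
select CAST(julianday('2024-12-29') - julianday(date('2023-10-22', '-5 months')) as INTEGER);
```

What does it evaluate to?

Adding -5 months to 2023-10-22 gives 2023-05-22.
9 days remain in May 2023 after the 22nd (31 − 22).
Full months from June 2023 through November 2024 contribute their day counts.
Then 29 days into December 2024.
Total: 9 + 30 + 31 + 31 + 30 + 31 + 30 + 31 + 31 + 29 + 31 + 30 + 31 + 30 + 31 + 31 + 30 + 31 + 30 + 29 = 587.

587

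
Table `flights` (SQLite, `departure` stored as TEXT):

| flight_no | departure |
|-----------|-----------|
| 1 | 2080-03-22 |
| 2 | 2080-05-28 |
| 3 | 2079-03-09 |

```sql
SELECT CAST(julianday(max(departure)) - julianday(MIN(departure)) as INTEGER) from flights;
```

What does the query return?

446

MIN = 2079-03-09, MAX = 2080-05-28.
22 days remain in March 2079 after the 9th (31 − 9).
Full months from April 2079 through April 2080 contribute their day counts.
Then 28 days into May 2080.
Total: 22 + 30 + 31 + 30 + 31 + 31 + 30 + 31 + 30 + 31 + 31 + 29 + 31 + 30 + 28 = 446.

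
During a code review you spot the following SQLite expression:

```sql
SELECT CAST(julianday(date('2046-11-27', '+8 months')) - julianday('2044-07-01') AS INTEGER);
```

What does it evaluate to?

Adding +8 months to 2046-11-27 gives 2047-07-27.
30 days remain in July 2044 after the 1st (31 − 1).
Full months from August 2044 through June 2047 contribute their day counts.
Then 27 days into July 2047.
Total: 30 + 31 + 30 + 31 + 30 + 31 + 31 + 28 + 31 + 30 + 31 + 30 + 31 + 31 + 30 + 31 + 30 + 31 + 31 + 28 + 31 + 30 + 31 + 30 + 31 + 31 + 30 + 31 + 30 + 31 + 31 + 28 + 31 + 30 + 31 + 30 + 27 = 1121.

1121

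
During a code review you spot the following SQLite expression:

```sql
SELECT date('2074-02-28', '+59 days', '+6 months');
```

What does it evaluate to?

2074-10-28

Applying '+59 days' to 2074-02-28: counting 59 days forward gives 2074-04-28.
Adding +6 months to 2074-04-28 gives 2074-10-28.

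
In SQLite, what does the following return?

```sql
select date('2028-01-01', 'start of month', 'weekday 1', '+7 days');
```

`start of month` rewinds 2028-01-01 to 2028-01-01.
`weekday 1` advances to the next Monday; 2028-01-01 is a Saturday, so it moves forward to 2028-01-03.
Advancing 7 more days within January lands on 2028-01-10.

2028-01-10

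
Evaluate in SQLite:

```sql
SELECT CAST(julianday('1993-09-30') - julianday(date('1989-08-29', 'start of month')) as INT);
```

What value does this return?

1521

`start of month` rewinds 1989-08-29 to 1989-08-01.
30 days remain in August 1989 after the 1st (31 − 1).
Full months from September 1989 through August 1993 contribute their day counts.
Then 30 days into September 1993.
Total: 30 + 30 + 31 + 30 + 31 + 31 + 28 + 31 + 30 + 31 + 30 + 31 + 31 + 30 + 31 + 30 + 31 + 31 + 28 + 31 + 30 + 31 + 30 + 31 + 31 + 30 + 31 + 30 + 31 + 31 + 29 + 31 + 30 + 31 + 30 + 31 + 31 + 30 + 31 + 30 + 31 + 31 + 28 + 31 + 30 + 31 + 30 + 31 + 31 + 30 = 1521.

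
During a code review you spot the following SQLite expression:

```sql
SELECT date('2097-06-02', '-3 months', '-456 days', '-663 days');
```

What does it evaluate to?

Adding -3 months to 2097-06-02 gives 2097-03-02.
Applying '-456 days' to 2097-03-02: counting 456 days back gives 2095-12-02.
Applying '-663 days' to 2095-12-02: counting 663 days back gives 2094-02-07.

2094-02-07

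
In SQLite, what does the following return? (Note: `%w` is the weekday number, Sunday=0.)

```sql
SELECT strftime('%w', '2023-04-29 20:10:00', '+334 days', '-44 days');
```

First apply '+334 days', '-44 days': 2023-04-29 20:10:00 → 2024-02-13 20:10:00.
2024-02-13 is a Tuesday; with Sunday=0 that is 2.

2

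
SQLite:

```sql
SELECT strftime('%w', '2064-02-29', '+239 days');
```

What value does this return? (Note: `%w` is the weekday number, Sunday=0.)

6

First apply '+239 days': 2064-02-29 → 2064-10-25.
2064-10-25 is a Saturday; with Sunday=0 that is 6.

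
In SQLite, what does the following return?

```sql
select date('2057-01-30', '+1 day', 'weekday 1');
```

2057-02-05

Advancing 1 more day within January lands on 2057-01-31.
`weekday 1` advances to the next Monday; 2057-01-31 is a Wednesday, so it moves forward to 2057-02-05.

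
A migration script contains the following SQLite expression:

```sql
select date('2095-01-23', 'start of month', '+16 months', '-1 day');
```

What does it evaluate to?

`start of month` rewinds 2095-01-23 to 2095-01-01.
Adding +16 months to 2095-01-01 gives 2096-05-01.
Going back 1 day from 2096-05-01 reaches 2096-04-30 (last day of April, 30 days).

2096-04-30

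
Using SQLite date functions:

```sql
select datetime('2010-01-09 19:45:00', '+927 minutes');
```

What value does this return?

2010-01-10 11:12:00

927 minutes = 15h 27m; +927 minutes from 2010-01-09 19:45:00 is 2010-01-10 11:12:00 (crosses midnight).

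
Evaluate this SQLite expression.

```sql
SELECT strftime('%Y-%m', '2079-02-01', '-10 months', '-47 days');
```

2078-02

First apply '-10 months', '-47 days': 2079-02-01 → 2078-02-13.
`%Y-%m` extracts the year-month: 2078-02.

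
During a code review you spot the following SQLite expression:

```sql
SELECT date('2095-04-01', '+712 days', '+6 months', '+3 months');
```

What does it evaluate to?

Applying '+712 days' to 2095-04-01: counting 712 days forward gives 2097-03-13.
Adding +6 months to 2097-03-13 gives 2097-09-13.
Adding +3 months to 2097-09-13 gives 2097-12-13.

2097-12-13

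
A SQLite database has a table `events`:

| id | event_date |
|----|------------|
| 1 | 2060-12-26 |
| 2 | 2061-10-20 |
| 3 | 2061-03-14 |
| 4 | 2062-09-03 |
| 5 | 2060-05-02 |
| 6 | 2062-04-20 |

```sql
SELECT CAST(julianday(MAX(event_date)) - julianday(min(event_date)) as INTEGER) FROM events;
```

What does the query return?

854

MIN = 2060-05-02, MAX = 2062-09-03.
29 days remain in May 2060 after the 2nd (31 − 2).
Full months from June 2060 through August 2062 contribute their day counts.
Then 3 days into September 2062.
Total: 29 + 30 + 31 + 31 + 30 + 31 + 30 + 31 + 31 + 28 + 31 + 30 + 31 + 30 + 31 + 31 + 30 + 31 + 30 + 31 + 31 + 28 + 31 + 30 + 31 + 30 + 31 + 31 + 3 = 854.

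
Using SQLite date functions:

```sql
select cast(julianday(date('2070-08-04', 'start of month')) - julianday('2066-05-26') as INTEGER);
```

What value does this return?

`start of month` rewinds 2070-08-04 to 2070-08-01.
5 days remain in May 2066 after the 26th (31 − 26).
Full months from June 2066 through July 2070 contribute their day counts.
Then 1 day into August 2070.
Total: 5 + 30 + 31 + 31 + 30 + 31 + 30 + 31 + 31 + 28 + 31 + 30 + 31 + 30 + 31 + 31 + 30 + 31 + 30 + 31 + 31 + 29 + 31 + 30 + 31 + 30 + 31 + 31 + 30 + 31 + 30 + 31 + 31 + 28 + 31 + 30 + 31 + 30 + 31 + 31 + 30 + 31 + 30 + 31 + 31 + 28 + 31 + 30 + 31 + 30 + 31 + 1 = 1528.

1528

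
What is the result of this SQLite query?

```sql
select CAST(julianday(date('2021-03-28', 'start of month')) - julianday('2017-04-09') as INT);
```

`start of month` rewinds 2021-03-28 to 2021-03-01.
21 days remain in April 2017 after the 9th (30 − 9).
Full months from May 2017 through February 2021 contribute their day counts.
Then 1 day into March 2021.
Total: 21 + 31 + 30 + 31 + 31 + 30 + 31 + 30 + 31 + 31 + 28 + 31 + 30 + 31 + 30 + 31 + 31 + 30 + 31 + 30 + 31 + 31 + 28 + 31 + 30 + 31 + 30 + 31 + 31 + 30 + 31 + 30 + 31 + 31 + 29 + 31 + 30 + 31 + 30 + 31 + 31 + 30 + 31 + 30 + 31 + 31 + 28 + 1 = 1422.

1422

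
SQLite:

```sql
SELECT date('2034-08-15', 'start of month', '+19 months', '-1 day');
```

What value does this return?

`start of month` rewinds 2034-08-15 to 2034-08-01.
Adding +19 months to 2034-08-01 gives 2036-03-01.
Going back 1 day from 2036-03-01 reaches 2036-02-29 (last day of February, 29 days).

2036-02-29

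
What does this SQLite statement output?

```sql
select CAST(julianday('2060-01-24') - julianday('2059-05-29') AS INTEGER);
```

240

2 days remain in May 2059 after the 29th (31 − 29).
Full months from June 2059 through December 2059 contribute their day counts.
Then 24 days into January 2060.
Total: 2 + 30 + 31 + 31 + 30 + 31 + 30 + 31 + 24 = 240.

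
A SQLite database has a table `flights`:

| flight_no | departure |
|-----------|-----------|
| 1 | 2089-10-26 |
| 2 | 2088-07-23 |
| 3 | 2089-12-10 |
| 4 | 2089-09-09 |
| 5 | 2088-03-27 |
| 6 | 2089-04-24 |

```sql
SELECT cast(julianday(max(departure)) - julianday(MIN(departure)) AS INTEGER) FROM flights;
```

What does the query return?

623

MIN = 2088-03-27, MAX = 2089-12-10.
4 days remain in March 2088 after the 27th (31 − 27).
Full months from April 2088 through November 2089 contribute their day counts.
Then 10 days into December 2089.
Total: 4 + 30 + 31 + 30 + 31 + 31 + 30 + 31 + 30 + 31 + 31 + 28 + 31 + 30 + 31 + 30 + 31 + 31 + 30 + 31 + 30 + 10 = 623.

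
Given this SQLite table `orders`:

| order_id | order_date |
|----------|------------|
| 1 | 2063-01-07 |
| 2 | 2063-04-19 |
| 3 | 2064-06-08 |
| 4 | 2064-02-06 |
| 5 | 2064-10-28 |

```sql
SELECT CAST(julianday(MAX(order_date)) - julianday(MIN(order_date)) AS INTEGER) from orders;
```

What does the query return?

MIN = 2063-01-07, MAX = 2064-10-28.
24 days remain in January 2063 after the 7th (31 − 7).
Full months from February 2063 through September 2064 contribute their day counts.
Then 28 days into October 2064.
Total: 24 + 28 + 31 + 30 + 31 + 30 + 31 + 31 + 30 + 31 + 30 + 31 + 31 + 29 + 31 + 30 + 31 + 30 + 31 + 31 + 30 + 28 = 660.

660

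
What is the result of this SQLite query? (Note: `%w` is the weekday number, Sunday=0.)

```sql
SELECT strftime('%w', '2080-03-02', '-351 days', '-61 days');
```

First apply '-351 days', '-61 days': 2080-03-02 → 2079-01-15.
2079-01-15 is a Sunday; with Sunday=0 that is 0.

0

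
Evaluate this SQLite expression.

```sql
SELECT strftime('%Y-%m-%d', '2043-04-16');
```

2043-04-16

`%Y-%m-%d` extracts the ISO date: 2043-04-16.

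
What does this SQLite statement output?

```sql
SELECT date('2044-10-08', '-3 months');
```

Adding -3 months to 2044-10-08 gives 2044-07-08.

2044-07-08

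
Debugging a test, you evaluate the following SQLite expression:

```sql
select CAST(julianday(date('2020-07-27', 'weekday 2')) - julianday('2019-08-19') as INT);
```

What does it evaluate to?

`weekday 2` advances to the next Tuesday; 2020-07-27 is a Monday, so it moves forward to 2020-07-28.
12 days remain in August 2019 after the 19th (31 − 19).
Full months from September 2019 through June 2020 contribute their day counts.
Then 28 days into July 2020.
Total: 12 + 30 + 31 + 30 + 31 + 31 + 29 + 31 + 30 + 31 + 30 + 28 = 344.

344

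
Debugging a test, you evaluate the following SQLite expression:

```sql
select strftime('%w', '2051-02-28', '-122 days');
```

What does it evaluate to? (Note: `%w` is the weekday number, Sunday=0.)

First apply '-122 days': 2051-02-28 → 2050-10-29.
2050-10-29 is a Saturday; with Sunday=0 that is 6.

6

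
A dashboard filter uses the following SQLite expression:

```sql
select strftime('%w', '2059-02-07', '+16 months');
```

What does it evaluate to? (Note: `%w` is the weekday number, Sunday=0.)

1

First apply '+16 months': 2059-02-07 → 2060-06-07.
2060-06-07 is a Monday; with Sunday=0 that is 1.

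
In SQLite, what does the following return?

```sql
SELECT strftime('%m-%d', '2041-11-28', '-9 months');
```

First apply '-9 months': 2041-11-28 → 2041-02-28.
`%m-%d` extracts the month-day: 02-28.

02-28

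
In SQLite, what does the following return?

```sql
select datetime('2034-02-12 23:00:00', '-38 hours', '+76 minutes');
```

-38 hours from 2034-02-12 23:00:00 is 2034-02-11 09:00:00 (crosses midnight).
76 minutes = 1h 16m; +76 minutes from 2034-02-11 09:00:00 is 2034-02-11 10:16:00.

2034-02-11 10:16:00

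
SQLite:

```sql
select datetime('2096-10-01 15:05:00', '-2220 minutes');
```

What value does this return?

2220 minutes = 37h 0m; -2220 minutes from 2096-10-01 15:05:00 is 2096-09-30 02:05:00 (crosses midnight).

2096-09-30 02:05:00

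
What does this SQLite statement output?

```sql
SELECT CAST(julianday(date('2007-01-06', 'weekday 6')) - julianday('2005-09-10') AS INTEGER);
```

`weekday 6` advances to the next Saturday; 2007-01-06 is already a Saturday, so it stays at 2007-01-06.
20 days remain in September 2005 after the 10th (30 − 10).
Full months from October 2005 through December 2006 contribute their day counts.
Then 6 days into January 2007.
Total: 20 + 31 + 30 + 31 + 31 + 28 + 31 + 30 + 31 + 30 + 31 + 31 + 30 + 31 + 30 + 31 + 6 = 483.

483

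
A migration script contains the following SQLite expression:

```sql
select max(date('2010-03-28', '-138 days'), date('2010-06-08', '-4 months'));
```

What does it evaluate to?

2010-02-08

date('2010-03-28', '-138 days') → 2009-11-10.
date('2010-06-08', '-4 months') → 2010-02-08.
Later of the two is 2010-02-08.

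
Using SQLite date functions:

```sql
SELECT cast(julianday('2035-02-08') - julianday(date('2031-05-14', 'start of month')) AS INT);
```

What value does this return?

`start of month` rewinds 2031-05-14 to 2031-05-01.
30 days remain in May 2031 after the 1st (31 − 1).
Full months from June 2031 through January 2035 contribute their day counts.
Then 8 days into February 2035.
Total: 30 + 30 + 31 + 31 + 30 + 31 + 30 + 31 + 31 + 29 + 31 + 30 + 31 + 30 + 31 + 31 + 30 + 31 + 30 + 31 + 31 + 28 + 31 + 30 + 31 + 30 + 31 + 31 + 30 + 31 + 30 + 31 + 31 + 28 + 31 + 30 + 31 + 30 + 31 + 31 + 30 + 31 + 30 + 31 + 31 + 8 = 1379.

1379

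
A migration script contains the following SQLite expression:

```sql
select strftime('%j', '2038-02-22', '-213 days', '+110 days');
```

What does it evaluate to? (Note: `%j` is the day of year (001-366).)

315

First apply '-213 days', '+110 days': 2038-02-22 → 2037-11-11.
Day-of-year for 2037-11-11: days since 2037-01-01 inclusive = 315, zero-padded to 315.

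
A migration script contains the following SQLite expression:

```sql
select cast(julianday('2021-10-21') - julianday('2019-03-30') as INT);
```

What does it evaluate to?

936

1 day remains in March 2019 after the 30th (31 − 30).
Full months from April 2019 through September 2021 contribute their day counts.
Then 21 days into October 2021.
Total: 1 + 30 + 31 + 30 + 31 + 31 + 30 + 31 + 30 + 31 + 31 + 29 + 31 + 30 + 31 + 30 + 31 + 31 + 30 + 31 + 30 + 31 + 31 + 28 + 31 + 30 + 31 + 30 + 31 + 31 + 30 + 21 = 936.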